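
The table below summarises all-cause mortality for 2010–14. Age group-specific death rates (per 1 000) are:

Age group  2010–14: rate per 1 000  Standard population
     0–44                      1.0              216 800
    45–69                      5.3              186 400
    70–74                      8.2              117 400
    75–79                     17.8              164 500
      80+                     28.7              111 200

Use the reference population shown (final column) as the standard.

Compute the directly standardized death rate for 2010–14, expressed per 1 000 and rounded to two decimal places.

Standard total = 796 300; weights = 0.2723, 0.2341, 0.1474, 0.2066, 0.1396.
Standardized rate: 0.2723×1.0 + 0.2341×5.3 + 0.1474×8.2 + 0.2066×17.8 + 0.1396×28.7 = 10.4068 per 1 000.

10.41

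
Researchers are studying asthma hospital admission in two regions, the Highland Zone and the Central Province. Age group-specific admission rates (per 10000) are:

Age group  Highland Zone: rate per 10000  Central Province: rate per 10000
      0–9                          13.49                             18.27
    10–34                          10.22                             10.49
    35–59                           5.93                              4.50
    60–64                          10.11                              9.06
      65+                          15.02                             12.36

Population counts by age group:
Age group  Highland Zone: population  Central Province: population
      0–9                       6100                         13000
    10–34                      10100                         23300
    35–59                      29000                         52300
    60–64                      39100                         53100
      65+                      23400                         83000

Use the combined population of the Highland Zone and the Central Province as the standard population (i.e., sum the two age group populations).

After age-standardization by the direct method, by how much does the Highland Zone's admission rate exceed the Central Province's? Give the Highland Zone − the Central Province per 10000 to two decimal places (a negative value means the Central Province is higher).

Combined standard total = 332400; weights = 0.0575, 0.1005, 0.2446, 0.2774, 0.3201.
The Highland Zone: 0.0575×13.49 + 0.1005×10.22 + 0.2446×5.93 + 0.2774×10.11 + 0.3201×15.02 = 10.8646 per 10000.
The Central Province: 0.0575×18.27 + 0.1005×10.49 + 0.2446×4.50 + 0.2774×9.06 + 0.3201×12.36 = 9.6739 per 10000.
Difference = 10.8646 − 9.6739 = 1.1907.

1.19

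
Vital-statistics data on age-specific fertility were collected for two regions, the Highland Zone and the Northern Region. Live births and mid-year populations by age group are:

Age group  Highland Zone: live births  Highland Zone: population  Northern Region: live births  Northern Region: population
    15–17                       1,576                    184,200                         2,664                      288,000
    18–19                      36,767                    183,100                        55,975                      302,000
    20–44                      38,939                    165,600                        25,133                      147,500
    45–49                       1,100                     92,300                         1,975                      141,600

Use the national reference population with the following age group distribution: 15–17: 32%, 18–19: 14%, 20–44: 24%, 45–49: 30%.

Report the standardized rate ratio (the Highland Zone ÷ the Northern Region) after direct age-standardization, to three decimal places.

1.228

Age-specific rates per 1,000 for the Highland Zone: 8.556, 200.803, 235.139, 11.918.
For the Northern Region: 9.250, 185.348, 170.393, 13.948.
Standard weights: 0.32, 0.14, 0.24, 0.30.
The Highland Zone: 0.3200×8.556 + 0.1400×200.803 + 0.2400×235.139 + 0.3000×11.918 = 90.8589 per 1,000.
The Northern Region: 0.3200×9.250 + 0.1400×185.348 + 0.2400×170.393 + 0.3000×13.948 = 73.9874 per 1,000.
Ratio = 90.8589 ÷ 73.9874 = 1.22803.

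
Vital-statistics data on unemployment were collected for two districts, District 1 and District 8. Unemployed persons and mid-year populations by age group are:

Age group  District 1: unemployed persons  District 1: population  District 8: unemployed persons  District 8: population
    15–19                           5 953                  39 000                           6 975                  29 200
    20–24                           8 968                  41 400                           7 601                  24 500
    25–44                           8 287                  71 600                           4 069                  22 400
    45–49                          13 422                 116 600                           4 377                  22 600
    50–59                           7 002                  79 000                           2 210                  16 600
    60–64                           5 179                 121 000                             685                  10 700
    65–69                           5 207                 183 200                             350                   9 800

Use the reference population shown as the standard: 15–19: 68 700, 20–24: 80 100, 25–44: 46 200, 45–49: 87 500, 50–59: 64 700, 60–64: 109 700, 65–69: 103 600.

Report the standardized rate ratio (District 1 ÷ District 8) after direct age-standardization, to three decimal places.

Age-specific rates per 1 000 for District 1: 152.641, 216.618, 115.740, 115.111, 88.633, 42.802, 28.422.
For District 8: 238.870, 310.245, 181.652, 193.673, 133.133, 64.019, 35.714.
Standard total = 560 500; weights = 0.1226, 0.1429, 0.0824, 0.1561, 0.1154, 0.1957, 0.1848.
District 1: 0.1226×152.641 + 0.1429×216.618 + 0.0824×115.740 + 0.1561×115.111 + 0.1154×88.633 + 0.1957×42.802 + 0.1848×28.422 = 101.0374 per 1 000.
District 8: 0.1226×238.870 + 0.1429×310.245 + 0.0824×181.652 + 0.1561×193.673 + 0.1154×133.133 + 0.1957×64.019 + 0.1848×35.714 = 153.3205 per 1 000.
Ratio = 101.0374 ÷ 153.3205 = 0.65899.

0.659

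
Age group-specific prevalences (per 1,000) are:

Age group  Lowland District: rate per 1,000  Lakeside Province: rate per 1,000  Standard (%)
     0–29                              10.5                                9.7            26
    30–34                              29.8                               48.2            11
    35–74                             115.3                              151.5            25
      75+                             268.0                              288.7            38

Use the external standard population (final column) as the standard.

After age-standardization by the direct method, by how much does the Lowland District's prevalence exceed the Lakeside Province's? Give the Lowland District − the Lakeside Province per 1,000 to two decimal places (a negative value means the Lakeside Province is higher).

-18.73

Standard weights: 0.26, 0.11, 0.25, 0.38.
The Lowland District: 0.2600×10.5 + 0.1100×29.8 + 0.2500×115.3 + 0.3800×268.0 = 136.6730 per 1,000.
The Lakeside Province: 0.2600×9.7 + 0.1100×48.2 + 0.2500×151.5 + 0.3800×288.7 = 155.4050 per 1,000.
Difference = 136.6730 − 155.4050 = -18.7320.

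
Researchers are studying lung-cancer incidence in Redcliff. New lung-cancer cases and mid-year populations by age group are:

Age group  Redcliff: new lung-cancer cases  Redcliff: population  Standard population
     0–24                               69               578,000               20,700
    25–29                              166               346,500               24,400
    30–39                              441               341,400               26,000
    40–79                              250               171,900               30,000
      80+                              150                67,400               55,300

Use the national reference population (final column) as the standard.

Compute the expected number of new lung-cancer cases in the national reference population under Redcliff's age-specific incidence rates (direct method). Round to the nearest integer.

214

Age-specific rates per 100,000 for Redcliff: 11.94, 47.91, 129.17, 145.43, 222.55.
Expected new lung-cancer cases = Σ (standard pop × age-specific rate ÷ 100,000)
= 20,700×11.94/100,000 + 24,400×47.91/100,000 + 26,000×129.17/100,000 + 30,000×145.43/100,000 + 55,300×222.55/100,000
= 2.47 + 11.69 + 33.59 + 43.63 + 123.07 = 214.45.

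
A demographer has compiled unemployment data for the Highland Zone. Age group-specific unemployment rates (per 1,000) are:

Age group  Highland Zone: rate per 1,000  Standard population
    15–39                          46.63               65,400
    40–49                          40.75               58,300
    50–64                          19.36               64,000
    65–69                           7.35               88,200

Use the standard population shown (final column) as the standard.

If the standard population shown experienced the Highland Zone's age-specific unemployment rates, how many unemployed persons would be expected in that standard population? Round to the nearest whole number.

7313

Expected unemployed persons = Σ (standard pop × age-specific rate ÷ 1,000)
= 65,400×46.63/1,000 + 58,300×40.75/1,000 + 64,000×19.36/1,000 + 88,200×7.35/1,000
= 3049.60 + 2375.72 + 1239.04 + 648.27 = 7312.64.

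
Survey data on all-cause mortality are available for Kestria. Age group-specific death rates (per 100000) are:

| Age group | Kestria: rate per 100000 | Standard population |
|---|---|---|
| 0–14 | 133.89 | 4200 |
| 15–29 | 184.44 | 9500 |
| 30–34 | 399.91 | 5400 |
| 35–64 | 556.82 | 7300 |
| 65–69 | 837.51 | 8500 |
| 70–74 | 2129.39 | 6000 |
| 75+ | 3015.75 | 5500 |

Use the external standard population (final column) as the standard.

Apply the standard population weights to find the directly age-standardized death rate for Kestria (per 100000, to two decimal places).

Standard total = 46400; weights = 0.0905, 0.2047, 0.1164, 0.1573, 0.1832, 0.1293, 0.1185.
Standardized rate: 0.0905×133.89 + 0.2047×184.44 + 0.1164×399.91 + 0.1573×556.82 + 0.1832×837.51 + 0.1293×2129.39 + 0.1185×3015.75 = 970.2719 per 100000.

970.27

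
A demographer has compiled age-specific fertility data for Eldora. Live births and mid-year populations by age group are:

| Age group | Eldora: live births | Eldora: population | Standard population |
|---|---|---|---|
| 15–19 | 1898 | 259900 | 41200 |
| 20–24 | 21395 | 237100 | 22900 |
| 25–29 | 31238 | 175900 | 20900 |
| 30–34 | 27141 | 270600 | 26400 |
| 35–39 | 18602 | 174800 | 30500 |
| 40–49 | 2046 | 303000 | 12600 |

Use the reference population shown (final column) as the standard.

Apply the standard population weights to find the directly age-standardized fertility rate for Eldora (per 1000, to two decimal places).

78.04

Age-specific rates per 1000 for Eldora: 7.303, 90.236, 177.590, 100.299, 106.419, 6.752.
Standard total = 154500; weights = 0.2667, 0.1482, 0.1353, 0.1709, 0.1974, 0.0816.
Standardized rate: 0.2667×7.303 + 0.1482×90.236 + 0.1353×177.590 + 0.1709×100.299 + 0.1974×106.419 + 0.0816×6.752 = 78.0431 per 1000.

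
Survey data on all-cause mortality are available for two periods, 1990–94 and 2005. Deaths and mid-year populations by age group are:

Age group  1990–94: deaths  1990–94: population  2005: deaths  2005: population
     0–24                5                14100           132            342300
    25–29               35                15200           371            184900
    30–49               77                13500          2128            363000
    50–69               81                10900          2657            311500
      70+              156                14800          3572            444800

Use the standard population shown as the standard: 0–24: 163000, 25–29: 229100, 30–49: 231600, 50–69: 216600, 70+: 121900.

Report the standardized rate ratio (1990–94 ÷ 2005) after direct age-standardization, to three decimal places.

Age-specific rates per 1000 for 1990–94: 0.355, 2.303, 5.704, 7.431, 10.541.
For 2005: 0.386, 2.006, 5.862, 8.530, 8.031.
Standard total = 962200; weights = 0.1694, 0.2381, 0.2407, 0.2251, 0.1267.
1990–94: 0.1694×0.355 + 0.2381×2.303 + 0.2407×5.704 + 0.2251×7.431 + 0.1267×10.541 = 4.9894 per 1000.
2005: 0.1694×0.386 + 0.2381×2.006 + 0.2407×5.862 + 0.2251×8.530 + 0.1267×8.031 = 4.8916 per 1000.
Ratio = 4.9894 ÷ 4.8916 = 1.01999.

1.020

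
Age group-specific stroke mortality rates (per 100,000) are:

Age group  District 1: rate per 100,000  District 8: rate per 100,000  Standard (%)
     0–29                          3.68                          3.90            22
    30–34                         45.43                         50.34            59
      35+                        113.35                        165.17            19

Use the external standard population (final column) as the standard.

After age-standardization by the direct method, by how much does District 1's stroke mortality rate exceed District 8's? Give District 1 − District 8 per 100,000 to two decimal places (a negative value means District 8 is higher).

Standard weights: 0.22, 0.59, 0.19.
District 1: 0.2200×3.68 + 0.5900×45.43 + 0.1900×113.35 = 49.1498 per 100,000.
District 8: 0.2200×3.90 + 0.5900×50.34 + 0.1900×165.17 = 61.9409 per 100,000.
Difference = 49.1498 − 61.9409 = -12.7911.

-12.79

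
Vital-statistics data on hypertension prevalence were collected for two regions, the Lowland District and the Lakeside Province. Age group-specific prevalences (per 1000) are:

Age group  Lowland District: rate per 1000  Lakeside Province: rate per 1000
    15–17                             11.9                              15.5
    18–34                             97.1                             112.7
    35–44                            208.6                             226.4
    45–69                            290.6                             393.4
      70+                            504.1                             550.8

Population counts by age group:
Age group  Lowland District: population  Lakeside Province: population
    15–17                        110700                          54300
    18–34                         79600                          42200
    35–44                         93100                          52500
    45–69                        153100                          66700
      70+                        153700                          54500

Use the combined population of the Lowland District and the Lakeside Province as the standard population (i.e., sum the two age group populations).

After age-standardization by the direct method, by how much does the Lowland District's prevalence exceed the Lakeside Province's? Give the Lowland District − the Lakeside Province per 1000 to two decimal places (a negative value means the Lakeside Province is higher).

-43.47

Combined standard total = 860400; weights = 0.1918, 0.1416, 0.1692, 0.2555, 0.2420.
The Lowland District: 0.1918×11.9 + 0.1416×97.1 + 0.1692×208.6 + 0.2555×290.6 + 0.2420×504.1 = 247.5476 per 1000.
The Lakeside Province: 0.1918×15.5 + 0.1416×112.7 + 0.1692×226.4 + 0.2555×393.4 + 0.2420×550.8 = 291.0205 per 1000.
Difference = 247.5476 − 291.0205 = -43.4730.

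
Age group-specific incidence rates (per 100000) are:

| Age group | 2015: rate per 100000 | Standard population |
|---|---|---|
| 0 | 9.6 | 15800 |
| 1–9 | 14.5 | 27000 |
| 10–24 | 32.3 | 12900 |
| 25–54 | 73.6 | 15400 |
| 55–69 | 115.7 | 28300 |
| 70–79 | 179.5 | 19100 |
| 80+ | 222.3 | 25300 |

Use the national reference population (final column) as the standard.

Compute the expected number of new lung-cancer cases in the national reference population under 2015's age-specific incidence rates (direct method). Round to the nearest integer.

Expected new lung-cancer cases = Σ (standard pop × age-specific rate ÷ 100000)
= 15800×9.6/100000 + 27000×14.5/100000 + 12900×32.3/100000 + 15400×73.6/100000 + 28300×115.7/100000 + 19100×179.5/100000 + 25300×222.3/100000
= 1.52 + 3.92 + 4.17 + 11.33 + 32.74 + 34.28 + 56.24 = 144.20.

144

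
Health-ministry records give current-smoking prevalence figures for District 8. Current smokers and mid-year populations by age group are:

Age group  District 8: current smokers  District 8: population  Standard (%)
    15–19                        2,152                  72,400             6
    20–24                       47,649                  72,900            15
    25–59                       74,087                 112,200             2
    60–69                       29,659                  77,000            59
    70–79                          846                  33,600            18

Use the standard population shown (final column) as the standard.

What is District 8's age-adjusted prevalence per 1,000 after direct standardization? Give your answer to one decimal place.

344.8

Age-specific rates per 1,000 for District 8: 29.724, 653.621, 660.312, 385.182, 25.179.
Standard weights: 0.06, 0.15, 0.02, 0.59, 0.18.
Standardized rate: 0.0600×29.724 + 0.1500×653.621 + 0.0200×660.312 + 0.5900×385.182 + 0.1800×25.179 = 344.8223 per 1,000.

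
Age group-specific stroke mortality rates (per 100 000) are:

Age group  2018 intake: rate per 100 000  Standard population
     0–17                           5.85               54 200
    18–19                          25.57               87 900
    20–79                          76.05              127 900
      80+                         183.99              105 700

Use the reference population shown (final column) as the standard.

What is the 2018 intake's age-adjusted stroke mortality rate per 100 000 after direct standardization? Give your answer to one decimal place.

Standard total = 375 700; weights = 0.1443, 0.2340, 0.3404, 0.2813.
Standardized rate: 0.1443×5.85 + 0.2340×25.57 + 0.3404×76.05 + 0.2813×183.99 = 84.4802 per 100 000.

84.5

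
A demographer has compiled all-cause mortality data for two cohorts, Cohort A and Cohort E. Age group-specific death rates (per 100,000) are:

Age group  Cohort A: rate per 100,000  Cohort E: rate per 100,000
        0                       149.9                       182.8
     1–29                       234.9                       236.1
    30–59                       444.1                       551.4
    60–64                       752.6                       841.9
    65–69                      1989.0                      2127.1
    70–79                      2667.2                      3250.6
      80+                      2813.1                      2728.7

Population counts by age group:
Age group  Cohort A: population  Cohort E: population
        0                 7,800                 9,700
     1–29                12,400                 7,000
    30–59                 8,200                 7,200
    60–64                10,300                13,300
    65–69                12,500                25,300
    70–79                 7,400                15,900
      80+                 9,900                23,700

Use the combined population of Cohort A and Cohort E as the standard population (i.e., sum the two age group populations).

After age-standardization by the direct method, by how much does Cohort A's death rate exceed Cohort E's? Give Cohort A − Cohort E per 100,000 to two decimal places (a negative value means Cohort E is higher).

Combined standard total = 170,600; weights = 0.1026, 0.1137, 0.0903, 0.1383, 0.2216, 0.1366, 0.1970.
Cohort A: 0.1026×149.9 + 0.1137×234.9 + 0.0903×444.1 + 0.1383×752.6 + 0.2216×1989.0 + 0.1366×2667.2 + 0.1970×2813.1 = 1545.3161 per 100,000.
Cohort E: 0.1026×182.8 + 0.1137×236.1 + 0.0903×551.4 + 0.1383×841.9 + 0.2216×2127.1 + 0.1366×3250.6 + 0.1970×2728.7 = 1664.5218 per 100,000.
Difference = 1545.3161 − 1664.5218 = -119.2057.

-119.21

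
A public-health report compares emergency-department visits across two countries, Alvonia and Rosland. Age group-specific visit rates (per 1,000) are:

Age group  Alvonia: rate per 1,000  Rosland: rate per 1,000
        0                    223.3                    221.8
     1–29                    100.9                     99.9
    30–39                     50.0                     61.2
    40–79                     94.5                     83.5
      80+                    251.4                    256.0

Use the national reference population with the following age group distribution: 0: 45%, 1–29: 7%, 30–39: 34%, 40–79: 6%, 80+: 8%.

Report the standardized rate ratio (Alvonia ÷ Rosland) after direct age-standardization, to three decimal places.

0.982

Standard weights: 0.45, 0.07, 0.34, 0.06, 0.08.
Alvonia: 0.4500×223.3 + 0.0700×100.9 + 0.3400×50.0 + 0.0600×94.5 + 0.0800×251.4 = 150.3300 per 1,000.
Rosland: 0.4500×221.8 + 0.0700×99.9 + 0.3400×61.2 + 0.0600×83.5 + 0.0800×256.0 = 153.1010 per 1,000.
Ratio = 150.3300 ÷ 153.1010 = 0.98190.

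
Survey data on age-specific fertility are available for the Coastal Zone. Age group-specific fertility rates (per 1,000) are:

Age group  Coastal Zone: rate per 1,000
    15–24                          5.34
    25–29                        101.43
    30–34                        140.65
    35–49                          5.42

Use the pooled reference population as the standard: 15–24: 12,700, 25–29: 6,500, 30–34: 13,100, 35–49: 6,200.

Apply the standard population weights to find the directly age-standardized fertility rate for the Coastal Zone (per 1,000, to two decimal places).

Standard total = 38,500; weights = 0.3299, 0.1688, 0.3403, 0.1610.
Standardized rate: 0.3299×5.34 + 0.1688×101.43 + 0.3403×140.65 + 0.1610×5.42 = 67.6164 per 1,000.

67.62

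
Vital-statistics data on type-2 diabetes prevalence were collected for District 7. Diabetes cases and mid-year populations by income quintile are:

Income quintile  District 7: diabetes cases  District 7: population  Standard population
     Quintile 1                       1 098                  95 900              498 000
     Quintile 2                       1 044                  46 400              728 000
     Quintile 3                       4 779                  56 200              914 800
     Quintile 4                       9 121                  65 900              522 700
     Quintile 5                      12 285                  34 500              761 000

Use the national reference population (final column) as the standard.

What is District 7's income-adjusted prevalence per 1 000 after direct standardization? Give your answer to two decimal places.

129.42

Income-specific rates per 1 000 for District 7: 11.449, 22.500, 85.036, 138.407, 356.087.
Standard total = 3 424 500; weights = 0.1454, 0.2126, 0.2671, 0.1526, 0.2222.
Standardized rate: 0.1454×11.449 + 0.2126×22.500 + 0.2671×85.036 + 0.1526×138.407 + 0.2222×356.087 = 129.4203 per 1 000.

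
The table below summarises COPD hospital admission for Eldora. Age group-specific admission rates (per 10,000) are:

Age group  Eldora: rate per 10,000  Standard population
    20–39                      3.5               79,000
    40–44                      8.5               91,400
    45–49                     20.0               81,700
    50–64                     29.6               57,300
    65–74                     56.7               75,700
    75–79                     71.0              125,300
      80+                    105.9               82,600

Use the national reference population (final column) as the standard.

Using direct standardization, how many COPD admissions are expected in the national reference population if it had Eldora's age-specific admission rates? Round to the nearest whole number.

Expected COPD admissions = Σ (standard pop × age-specific rate ÷ 10,000)
= 79,000×3.5/10,000 + 91,400×8.5/10,000 + 81,700×20.0/10,000 + 57,300×29.6/10,000 + 75,700×56.7/10,000 + 125,300×71.0/10,000 + 82,600×105.9/10,000
= 27.65 + 77.69 + 163.40 + 169.61 + 429.22 + 889.63 + 874.73 = 2631.93.

2632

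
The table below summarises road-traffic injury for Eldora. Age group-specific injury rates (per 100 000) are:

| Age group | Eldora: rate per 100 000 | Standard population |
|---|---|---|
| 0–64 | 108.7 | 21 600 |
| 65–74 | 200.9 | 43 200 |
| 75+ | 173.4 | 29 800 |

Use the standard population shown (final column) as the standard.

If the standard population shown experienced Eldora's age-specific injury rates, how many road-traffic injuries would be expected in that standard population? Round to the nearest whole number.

Expected road-traffic injuries = Σ (standard pop × age-specific rate ÷ 100 000)
= 21 600×108.7/100 000 + 43 200×200.9/100 000 + 29 800×173.4/100 000
= 23.48 + 86.79 + 51.67 = 161.94.

162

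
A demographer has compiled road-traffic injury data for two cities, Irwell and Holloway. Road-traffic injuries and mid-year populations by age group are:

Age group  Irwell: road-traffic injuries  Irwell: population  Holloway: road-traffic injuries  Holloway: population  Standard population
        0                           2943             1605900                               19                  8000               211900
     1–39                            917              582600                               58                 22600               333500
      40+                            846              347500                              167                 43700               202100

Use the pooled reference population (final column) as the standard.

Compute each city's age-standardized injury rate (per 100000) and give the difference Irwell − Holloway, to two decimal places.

-97.15

Age-specific rates per 100000 for Irwell: 183.26, 157.40, 243.45.
For Holloway: 237.50, 256.64, 382.15.
Standard total = 747500; weights = 0.2835, 0.4462, 0.2704.
Irwell: 0.2835×183.26 + 0.4462×157.40 + 0.2704×243.45 = 187.9963 per 100000.
Holloway: 0.2835×237.50 + 0.4462×256.64 + 0.2704×382.15 = 285.1471 per 100000.
Difference = 187.9963 − 285.1471 = -97.1508.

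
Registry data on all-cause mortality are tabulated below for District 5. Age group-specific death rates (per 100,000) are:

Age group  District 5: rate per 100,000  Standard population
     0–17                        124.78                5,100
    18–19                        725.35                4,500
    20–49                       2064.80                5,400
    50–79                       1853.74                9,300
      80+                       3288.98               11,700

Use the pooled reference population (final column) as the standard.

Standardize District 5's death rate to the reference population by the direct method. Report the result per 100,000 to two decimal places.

Standard total = 36,000; weights = 0.1417, 0.1250, 0.1500, 0.2583, 0.3250.
Standardized rate: 0.1417×124.78 + 0.1250×725.35 + 0.1500×2064.80 + 0.2583×1853.74 + 0.3250×3288.98 = 1965.8673 per 100,000.

1965.87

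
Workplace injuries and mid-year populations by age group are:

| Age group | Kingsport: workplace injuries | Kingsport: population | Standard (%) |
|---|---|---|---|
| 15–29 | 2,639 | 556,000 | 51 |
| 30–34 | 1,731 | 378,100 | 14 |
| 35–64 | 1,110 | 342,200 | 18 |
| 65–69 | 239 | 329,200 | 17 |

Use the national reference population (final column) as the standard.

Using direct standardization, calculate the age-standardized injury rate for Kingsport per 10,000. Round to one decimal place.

37.7

Age-specific rates per 10,000 for Kingsport: 47.46, 45.78, 32.44, 7.26.
Standard weights: 0.51, 0.14, 0.18, 0.17.
Standardized rate: 0.5100×47.46 + 0.1400×45.78 + 0.1800×32.44 + 0.1700×7.26 = 37.6890 per 10,000.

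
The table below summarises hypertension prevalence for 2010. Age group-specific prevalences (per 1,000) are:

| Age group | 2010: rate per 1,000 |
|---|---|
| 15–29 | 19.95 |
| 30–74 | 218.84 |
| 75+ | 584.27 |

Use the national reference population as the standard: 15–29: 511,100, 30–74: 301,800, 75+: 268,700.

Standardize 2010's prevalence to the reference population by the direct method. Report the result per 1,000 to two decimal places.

215.64

Standard total = 1,081,600; weights = 0.4725, 0.2790, 0.2484.
Standardized rate: 0.4725×19.95 + 0.2790×218.84 + 0.2484×584.27 = 215.6395 per 1,000.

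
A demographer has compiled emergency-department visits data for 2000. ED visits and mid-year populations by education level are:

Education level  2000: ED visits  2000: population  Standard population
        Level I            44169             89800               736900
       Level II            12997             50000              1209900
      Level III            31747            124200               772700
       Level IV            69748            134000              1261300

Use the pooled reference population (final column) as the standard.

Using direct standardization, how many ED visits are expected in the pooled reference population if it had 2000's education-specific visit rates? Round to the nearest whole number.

1530980

Education-specific rates per 1000 for 2000: 491.860, 259.940, 255.612, 520.507.
Expected ED visits = Σ (standard pop × education-specific rate ÷ 1000)
= 736900×491.860/1000 + 1209900×259.940/1000 + 772700×255.612/1000 + 1261300×520.507/1000
= 362451.40 + 314501.41 + 197511.33 + 656516.06 = 1530980.20.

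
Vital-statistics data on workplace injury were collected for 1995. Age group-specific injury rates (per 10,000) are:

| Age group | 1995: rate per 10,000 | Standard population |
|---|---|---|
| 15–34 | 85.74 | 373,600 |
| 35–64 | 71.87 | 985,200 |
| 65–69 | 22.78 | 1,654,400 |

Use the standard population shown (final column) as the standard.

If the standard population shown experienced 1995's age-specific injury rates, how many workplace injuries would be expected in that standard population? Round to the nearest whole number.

Expected workplace injuries = Σ (standard pop × age-specific rate ÷ 10,000)
= 373,600×85.74/10,000 + 985,200×71.87/10,000 + 1,654,400×22.78/10,000
= 3203.25 + 7080.63 + 3768.72 = 14052.60.

14053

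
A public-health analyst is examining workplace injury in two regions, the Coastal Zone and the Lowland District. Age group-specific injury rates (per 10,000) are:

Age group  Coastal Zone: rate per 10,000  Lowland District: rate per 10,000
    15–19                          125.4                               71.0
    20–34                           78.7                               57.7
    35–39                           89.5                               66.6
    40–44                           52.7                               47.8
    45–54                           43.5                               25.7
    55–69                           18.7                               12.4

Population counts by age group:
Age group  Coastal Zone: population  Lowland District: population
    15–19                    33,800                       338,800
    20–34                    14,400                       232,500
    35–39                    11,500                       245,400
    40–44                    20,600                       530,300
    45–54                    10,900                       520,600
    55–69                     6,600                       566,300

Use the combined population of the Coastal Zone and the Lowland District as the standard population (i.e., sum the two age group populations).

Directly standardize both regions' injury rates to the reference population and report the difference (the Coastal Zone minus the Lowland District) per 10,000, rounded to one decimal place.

18.6

Combined standard total = 2,531,700; weights = 0.1472, 0.0975, 0.1015, 0.2176, 0.2099, 0.2263.
The Coastal Zone: 0.1472×125.4 + 0.0975×78.7 + 0.1015×89.5 + 0.2176×52.7 + 0.2099×43.5 + 0.2263×18.7 = 60.0441 per 10,000.
The Lowland District: 0.1472×71.0 + 0.0975×57.7 + 0.1015×66.6 + 0.2176×47.8 + 0.2099×25.7 + 0.2263×12.4 = 41.4373 per 10,000.
Difference = 60.0441 − 41.4373 = 18.6068.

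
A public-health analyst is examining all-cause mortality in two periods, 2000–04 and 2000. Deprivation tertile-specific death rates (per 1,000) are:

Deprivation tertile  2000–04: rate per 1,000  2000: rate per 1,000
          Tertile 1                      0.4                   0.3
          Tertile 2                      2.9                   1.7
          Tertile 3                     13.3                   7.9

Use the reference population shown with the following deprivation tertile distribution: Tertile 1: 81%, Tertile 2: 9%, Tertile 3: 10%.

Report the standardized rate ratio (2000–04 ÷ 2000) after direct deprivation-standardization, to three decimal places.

Standard weights: 0.81, 0.09, 0.10.
2000–04: 0.8100×0.4 + 0.0900×2.9 + 0.1000×13.3 = 1.9150 per 1,000.
2000: 0.8100×0.3 + 0.0900×1.7 + 0.1000×7.9 = 1.1860 per 1,000.
Ratio = 1.9150 ÷ 1.1860 = 1.61467.

1.615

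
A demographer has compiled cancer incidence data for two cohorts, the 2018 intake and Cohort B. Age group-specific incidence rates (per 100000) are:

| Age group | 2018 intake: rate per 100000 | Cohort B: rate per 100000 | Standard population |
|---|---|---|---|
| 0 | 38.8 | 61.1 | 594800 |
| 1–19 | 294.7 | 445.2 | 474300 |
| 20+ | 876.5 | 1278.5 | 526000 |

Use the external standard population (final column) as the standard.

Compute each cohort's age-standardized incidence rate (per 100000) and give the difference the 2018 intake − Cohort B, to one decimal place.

-185.6

Standard total = 1595100; weights = 0.3729, 0.2973, 0.3298.
The 2018 intake: 0.3729×38.8 + 0.2973×294.7 + 0.3298×876.5 = 391.1312 per 100000.
Cohort B: 0.3729×61.1 + 0.2973×445.2 + 0.3298×1278.5 = 576.7611 per 100000.
Difference = 391.1312 − 576.7611 = -185.6299.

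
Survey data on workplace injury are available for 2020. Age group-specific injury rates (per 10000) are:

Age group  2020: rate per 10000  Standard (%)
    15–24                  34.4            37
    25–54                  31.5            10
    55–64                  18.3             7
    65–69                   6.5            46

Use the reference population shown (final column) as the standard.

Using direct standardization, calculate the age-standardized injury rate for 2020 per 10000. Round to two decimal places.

20.15

Standard weights: 0.37, 0.10, 0.07, 0.46.
Standardized rate: 0.3700×34.4 + 0.1000×31.5 + 0.0700×18.3 + 0.4600×6.5 = 20.1490 per 10000.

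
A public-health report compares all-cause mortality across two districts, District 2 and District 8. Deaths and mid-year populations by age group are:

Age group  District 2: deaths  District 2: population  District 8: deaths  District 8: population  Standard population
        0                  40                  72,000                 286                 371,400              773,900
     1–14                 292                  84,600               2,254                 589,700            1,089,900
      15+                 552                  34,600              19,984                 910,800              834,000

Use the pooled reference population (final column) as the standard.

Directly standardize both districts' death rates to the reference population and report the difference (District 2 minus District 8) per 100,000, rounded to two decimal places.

-206.23

Age-specific rates per 100,000 for District 2: 55.56, 345.15, 1595.38.
For District 8: 77.01, 382.23, 2194.12.
Standard total = 2,697,800; weights = 0.2869, 0.4040, 0.3091.
District 2: 0.2869×55.56 + 0.4040×345.15 + 0.3091×1595.38 = 648.5732 per 100,000.
District 8: 0.2869×77.01 + 0.4040×382.23 + 0.3091×2194.12 = 854.7993 per 100,000.
Difference = 648.5732 − 854.7993 = -206.2261.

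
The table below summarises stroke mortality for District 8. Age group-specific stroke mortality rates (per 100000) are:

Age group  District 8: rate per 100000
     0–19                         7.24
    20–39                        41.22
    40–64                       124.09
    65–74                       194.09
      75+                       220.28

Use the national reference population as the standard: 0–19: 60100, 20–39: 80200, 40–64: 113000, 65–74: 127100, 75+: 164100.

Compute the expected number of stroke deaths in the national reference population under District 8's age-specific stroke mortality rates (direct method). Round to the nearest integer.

Expected stroke deaths = Σ (standard pop × age-specific rate ÷ 100000)
= 60100×7.24/100000 + 80200×41.22/100000 + 113000×124.09/100000 + 127100×194.09/100000 + 164100×220.28/100000
= 4.35 + 33.06 + 140.22 + 246.69 + 361.48 = 785.80.

786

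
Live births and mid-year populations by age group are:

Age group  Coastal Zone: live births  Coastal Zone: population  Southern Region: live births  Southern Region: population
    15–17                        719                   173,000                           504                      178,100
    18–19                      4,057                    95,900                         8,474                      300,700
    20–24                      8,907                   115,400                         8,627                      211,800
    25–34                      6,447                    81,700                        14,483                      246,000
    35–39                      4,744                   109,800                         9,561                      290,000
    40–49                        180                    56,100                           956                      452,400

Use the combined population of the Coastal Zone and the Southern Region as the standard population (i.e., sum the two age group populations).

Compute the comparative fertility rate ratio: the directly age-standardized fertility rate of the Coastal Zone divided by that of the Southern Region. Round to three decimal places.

Age-specific rates per 1,000 for the Coastal Zone: 4.156, 42.304, 77.184, 78.911, 43.206, 3.209.
For the Southern Region: 2.830, 28.181, 40.732, 58.874, 32.969, 2.113.
Combined standard total = 2,310,900; weights = 0.1519, 0.1716, 0.1416, 0.1418, 0.1730, 0.2200.
The Coastal Zone: 0.1519×4.156 + 0.1716×42.304 + 0.1416×77.184 + 0.1418×78.911 + 0.1730×43.206 + 0.2200×3.209 = 38.1911 per 1,000.
The Southern Region: 0.1519×2.830 + 0.1716×28.181 + 0.1416×40.732 + 0.1418×58.874 + 0.1730×32.969 + 0.2200×2.113 = 25.5511 per 1,000.
Ratio = 38.1911 ÷ 25.5511 = 1.49469.

1.495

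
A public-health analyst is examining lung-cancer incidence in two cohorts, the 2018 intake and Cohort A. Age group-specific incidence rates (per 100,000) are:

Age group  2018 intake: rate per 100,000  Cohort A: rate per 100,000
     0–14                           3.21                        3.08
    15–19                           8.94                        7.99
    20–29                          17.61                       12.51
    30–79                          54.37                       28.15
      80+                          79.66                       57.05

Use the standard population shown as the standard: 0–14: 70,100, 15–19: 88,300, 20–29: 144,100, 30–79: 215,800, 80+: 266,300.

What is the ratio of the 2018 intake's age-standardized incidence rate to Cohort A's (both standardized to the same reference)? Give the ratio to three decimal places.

1.521

Standard total = 784,600; weights = 0.0893, 0.1125, 0.1837, 0.2750, 0.3394.
The 2018 intake: 0.0893×3.21 + 0.1125×8.94 + 0.1837×17.61 + 0.2750×54.37 + 0.3394×79.66 = 46.5186 per 100,000.
Cohort A: 0.0893×3.08 + 0.1125×7.99 + 0.1837×12.51 + 0.2750×28.15 + 0.3394×57.05 = 30.5777 per 100,000.
Ratio = 46.5186 ÷ 30.5777 = 1.52132.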